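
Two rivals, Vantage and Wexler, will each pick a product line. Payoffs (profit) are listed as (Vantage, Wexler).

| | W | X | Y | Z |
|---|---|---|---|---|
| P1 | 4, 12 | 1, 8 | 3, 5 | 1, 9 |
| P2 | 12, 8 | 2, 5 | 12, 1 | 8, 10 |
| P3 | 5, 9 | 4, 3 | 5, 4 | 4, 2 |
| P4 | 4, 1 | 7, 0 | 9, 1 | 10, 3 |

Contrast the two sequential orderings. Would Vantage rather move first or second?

If Vantage leads: Wexler's best replies are P1→W, P2→Z, P3→W, P4→Z; Vantage's induced payoffs 4, 8, 5, 10; outcome (P4, Z), payoffs (10, 3).
If Wexler leads: Vantage's best replies are W→P2, X→P4, Y→P2, Z→P4; Wexler's induced payoffs 8, 0, 1, 3; outcome (P2, W), payoffs (12, 8).
Vantage gets 10 moving first and 12 moving second, so Vantage prefers to move second.

second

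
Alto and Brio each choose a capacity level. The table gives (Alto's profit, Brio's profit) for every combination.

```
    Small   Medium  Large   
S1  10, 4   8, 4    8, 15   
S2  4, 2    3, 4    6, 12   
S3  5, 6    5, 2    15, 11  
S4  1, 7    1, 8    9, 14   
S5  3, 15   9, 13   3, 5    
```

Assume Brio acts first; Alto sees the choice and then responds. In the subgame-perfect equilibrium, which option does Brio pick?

Alto best-responds to each possible Brio move:
- Small → Alto plays S1 (best of 10, 4, 5, 1, 3); Brio gets 4.
- Medium → Alto plays S5 (best of 8, 3, 5, 1, 9); Brio gets 13.
- Large → Alto plays S3 (best of 8, 6, 15, 9, 3); Brio gets 11.
Brio's induced payoffs are 4, 13, 11, so Brio commits to Medium. Subgame-perfect outcome: (S5, Medium) with payoffs (9, 13).

Medium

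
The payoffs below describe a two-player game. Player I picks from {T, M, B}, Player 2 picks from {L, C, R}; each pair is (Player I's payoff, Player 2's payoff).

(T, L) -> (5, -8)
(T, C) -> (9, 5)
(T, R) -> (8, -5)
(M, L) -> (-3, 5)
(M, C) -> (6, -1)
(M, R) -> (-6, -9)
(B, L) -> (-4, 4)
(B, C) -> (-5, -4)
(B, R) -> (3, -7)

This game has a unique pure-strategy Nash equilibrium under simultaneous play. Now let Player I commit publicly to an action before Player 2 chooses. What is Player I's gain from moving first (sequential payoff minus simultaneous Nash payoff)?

0

Solve by backward induction (Player I leads).
- T: BR = C, leader payoff 9.
- M: BR = L, leader payoff -3.
- B: BR = L, leader payoff -4.
Among 9, -3, -4, the best is 9 at T. Subgame-perfect outcome: (T, C) with payoffs (9, 5).
Under simultaneous play:
Player I's best replies: L→T; C→T; R→T.
Player 2's best replies: T→C; M→L; B→L.
Only (T, C) has each player best-responding; Nash payoffs (9, 5).
Player I's commitment gain: 9 − 9 = 0.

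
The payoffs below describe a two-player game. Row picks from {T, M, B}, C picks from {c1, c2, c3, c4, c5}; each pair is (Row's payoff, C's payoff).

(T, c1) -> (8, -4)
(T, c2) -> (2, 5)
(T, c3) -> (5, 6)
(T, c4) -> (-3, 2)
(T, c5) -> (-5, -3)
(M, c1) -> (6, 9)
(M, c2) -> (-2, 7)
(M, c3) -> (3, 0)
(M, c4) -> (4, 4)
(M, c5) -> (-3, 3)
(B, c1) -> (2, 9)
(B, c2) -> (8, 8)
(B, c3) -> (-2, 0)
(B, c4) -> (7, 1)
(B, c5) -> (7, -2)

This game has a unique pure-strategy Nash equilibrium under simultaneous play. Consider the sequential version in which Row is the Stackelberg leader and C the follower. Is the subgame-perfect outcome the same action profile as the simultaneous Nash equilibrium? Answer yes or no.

no

Solve by backward induction (Row leads).
- T: C compares -4, 5, 6, 2, -3 and picks c3; Row would get 5.
- M: C compares 9, 7, 0, 4, 3 and picks c1; Row would get 6.
- B: C compares 9, 8, 0, 1, -2 and picks c1; Row would get 2.
Row's induced payoffs are 5, 6, 2, so Row commits to M. Subgame-perfect outcome: (M, c1) with payoffs (6, 9).
For the simultaneous game, intersect best replies.
Row's best replies: c1→T; c2→B; c3→T; c4→B; c5→B.
C's best replies: T→c3; M→c1; B→c1.
The unique mutual best reply is (T, c3), giving (5, 6).
Sequential outcome (M, c1) differs from the Nash profile (T, c3).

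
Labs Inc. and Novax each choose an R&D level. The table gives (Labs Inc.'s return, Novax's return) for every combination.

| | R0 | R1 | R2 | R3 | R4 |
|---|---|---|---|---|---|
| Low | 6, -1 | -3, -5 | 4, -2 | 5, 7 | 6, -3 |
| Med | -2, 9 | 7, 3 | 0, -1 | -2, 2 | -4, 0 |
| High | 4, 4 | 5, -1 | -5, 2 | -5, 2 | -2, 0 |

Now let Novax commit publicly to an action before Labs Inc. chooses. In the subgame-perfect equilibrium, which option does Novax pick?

Backward induction with Novax moving first.
- R0 → Labs Inc. plays Low (best of 6, -2, 4); Novax gets -1.
- R1 → Labs Inc. plays Med (best of -3, 7, 5); Novax gets 3.
- R2 → Labs Inc. plays Low (best of 4, 0, -5); Novax gets -2.
- R3 → Labs Inc. plays Low (best of 5, -2, -5); Novax gets 7.
- R4 → Labs Inc. plays Low (best of 6, -4, -2); Novax gets -3.
Among -1, 3, -2, 7, -3, the best is 7 at R3. Subgame-perfect outcome: (Low, R3) with payoffs (5, 7).

R3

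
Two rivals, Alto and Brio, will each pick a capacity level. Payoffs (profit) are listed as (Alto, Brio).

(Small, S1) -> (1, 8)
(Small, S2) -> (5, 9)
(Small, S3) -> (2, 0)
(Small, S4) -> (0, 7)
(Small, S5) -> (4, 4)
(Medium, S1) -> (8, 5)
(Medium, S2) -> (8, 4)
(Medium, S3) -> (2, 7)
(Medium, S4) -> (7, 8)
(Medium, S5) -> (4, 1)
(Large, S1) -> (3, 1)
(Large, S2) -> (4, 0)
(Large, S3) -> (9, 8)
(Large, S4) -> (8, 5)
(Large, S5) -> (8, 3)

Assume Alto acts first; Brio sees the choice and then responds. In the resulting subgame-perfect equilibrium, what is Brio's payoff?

8

Brio best-responds to each possible Alto move:
- Small → Brio plays S2 (best of 8, 9, 0, 7, 4); Alto gets 5.
- Medium → Brio plays S4 (best of 5, 4, 7, 8, 1); Alto gets 7.
- Large → Brio plays S3 (best of 1, 0, 8, 5, 3); Alto gets 9.
Maximizing over 5, 7, 9, Alto chooses Large. Subgame-perfect outcome: (Large, S3) with payoffs (9, 8).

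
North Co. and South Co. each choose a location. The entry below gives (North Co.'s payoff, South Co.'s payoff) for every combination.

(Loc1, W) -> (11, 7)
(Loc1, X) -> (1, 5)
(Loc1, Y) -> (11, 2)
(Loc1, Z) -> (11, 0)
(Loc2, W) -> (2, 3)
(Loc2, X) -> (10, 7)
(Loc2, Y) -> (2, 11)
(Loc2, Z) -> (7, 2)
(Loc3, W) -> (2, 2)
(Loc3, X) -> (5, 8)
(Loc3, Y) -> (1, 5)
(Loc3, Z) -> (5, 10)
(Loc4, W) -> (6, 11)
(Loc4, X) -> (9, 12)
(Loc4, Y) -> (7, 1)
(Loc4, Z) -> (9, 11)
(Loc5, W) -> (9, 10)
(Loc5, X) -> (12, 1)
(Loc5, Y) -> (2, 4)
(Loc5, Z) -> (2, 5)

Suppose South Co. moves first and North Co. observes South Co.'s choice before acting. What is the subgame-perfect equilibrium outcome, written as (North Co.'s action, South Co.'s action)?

Solve by backward induction (South Co. leads).
- W: North Co. compares 11, 2, 2, 6, 9 and picks Loc1; South Co. would get 7.
- X: North Co. compares 1, 10, 5, 9, 12 and picks Loc5; South Co. would get 1.
- Y: North Co. compares 11, 2, 1, 7, 2 and picks Loc1; South Co. would get 2.
- Z: North Co. compares 11, 7, 5, 9, 2 and picks Loc1; South Co. would get 0.
Maximizing over 7, 1, 2, 0, South Co. chooses W. Subgame-perfect outcome: (Loc1, W) with payoffs (11, 7).

(Loc1, W)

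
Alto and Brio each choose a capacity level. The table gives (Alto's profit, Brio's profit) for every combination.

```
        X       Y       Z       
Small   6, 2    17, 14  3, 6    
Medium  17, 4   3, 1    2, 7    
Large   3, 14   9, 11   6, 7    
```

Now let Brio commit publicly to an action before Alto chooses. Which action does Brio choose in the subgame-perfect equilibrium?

Y

Work backward from Alto's decision.
- X: Alto compares 6, 17, 3 and picks Medium; Brio would get 4.
- Y: Alto compares 17, 3, 9 and picks Small; Brio would get 14.
- Z: Alto compares 3, 2, 6 and picks Large; Brio would get 7.
Brio's induced payoffs are 4, 14, 7, so Brio commits to Y. Subgame-perfect outcome: (Small, Y) with payoffs (17, 14).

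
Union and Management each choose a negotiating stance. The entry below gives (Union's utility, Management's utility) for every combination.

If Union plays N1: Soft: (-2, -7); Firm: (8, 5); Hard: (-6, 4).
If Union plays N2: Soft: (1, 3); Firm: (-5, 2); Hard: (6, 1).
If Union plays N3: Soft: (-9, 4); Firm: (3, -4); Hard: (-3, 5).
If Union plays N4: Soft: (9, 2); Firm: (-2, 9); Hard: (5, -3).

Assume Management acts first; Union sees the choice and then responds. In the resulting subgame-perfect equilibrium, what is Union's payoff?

8

Solve by backward induction (Management leads).
- Soft → Union plays N4 (best of -2, 1, -9, 9); Management gets 2.
- Firm → Union plays N1 (best of 8, -5, 3, -2); Management gets 5.
- Hard → Union plays N2 (best of -6, 6, -3, 5); Management gets 1.
Management's induced payoffs are 2, 5, 1, so Management commits to Firm. Subgame-perfect outcome: (N1, Firm) with payoffs (8, 5).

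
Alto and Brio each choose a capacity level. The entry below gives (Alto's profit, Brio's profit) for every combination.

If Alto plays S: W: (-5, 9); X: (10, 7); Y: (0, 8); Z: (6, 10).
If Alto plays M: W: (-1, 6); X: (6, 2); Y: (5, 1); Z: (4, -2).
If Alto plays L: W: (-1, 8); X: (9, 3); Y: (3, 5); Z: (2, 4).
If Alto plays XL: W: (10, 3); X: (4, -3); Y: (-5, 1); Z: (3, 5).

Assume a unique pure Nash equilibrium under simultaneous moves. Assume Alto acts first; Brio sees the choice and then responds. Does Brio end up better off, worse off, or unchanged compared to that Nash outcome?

unchanged

Solve by backward induction (Alto leads).
- S → Brio plays Z (best of 9, 7, 8, 10); Alto gets 6.
- M → Brio plays W (best of 6, 2, 1, -2); Alto gets -1.
- L → Brio plays W (best of 8, 3, 5, 4); Alto gets -1.
- XL → Brio plays Z (best of 3, -3, 1, 5); Alto gets 3.
Alto's induced payoffs are 6, -1, -1, 3, so Alto commits to S. Subgame-perfect outcome: (S, Z) with payoffs (6, 10).
Now find the simultaneous Nash equilibrium.
Alto's best replies: W→XL; X→S; Y→M; Z→S.
Brio's best replies: S→Z; M→W; L→W; XL→Z.
Only (S, Z) has each player best-responding; Nash payoffs (6, 10).
Brio earns 10 sequentially versus 10 at the Nash outcome: unchanged.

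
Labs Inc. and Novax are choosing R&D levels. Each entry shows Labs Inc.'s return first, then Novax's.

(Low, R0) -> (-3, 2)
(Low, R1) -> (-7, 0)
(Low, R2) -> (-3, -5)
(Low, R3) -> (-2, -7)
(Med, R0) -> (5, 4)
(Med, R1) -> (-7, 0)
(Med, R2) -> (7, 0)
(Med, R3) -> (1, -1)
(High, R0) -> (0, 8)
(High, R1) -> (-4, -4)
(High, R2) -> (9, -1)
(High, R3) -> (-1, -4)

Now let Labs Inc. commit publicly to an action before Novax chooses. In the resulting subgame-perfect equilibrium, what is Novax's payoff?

4

Backward induction with Labs Inc. moving first.
- Low: Novax compares 2, 0, -5, -7 and picks R0; Labs Inc. would get -3.
- Med: Novax compares 4, 0, 0, -1 and picks R0; Labs Inc. would get 5.
- High: Novax compares 8, -4, -1, -4 and picks R0; Labs Inc. would get 0.
Among -3, 5, 0, the best is 5 at Med. Subgame-perfect outcome: (Med, R0) with payoffs (5, 4).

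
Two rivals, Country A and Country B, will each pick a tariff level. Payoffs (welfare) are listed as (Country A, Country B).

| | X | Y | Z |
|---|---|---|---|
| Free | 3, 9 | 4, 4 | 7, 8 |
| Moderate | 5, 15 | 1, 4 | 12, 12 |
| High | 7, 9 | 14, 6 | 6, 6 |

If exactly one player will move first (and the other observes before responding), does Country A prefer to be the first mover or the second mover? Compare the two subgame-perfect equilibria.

second

If Country A leads: Country B's best replies are Free→X, Moderate→X, High→X; Country A's induced payoffs 3, 5, 7; outcome (High, X), payoffs (7, 9).
If Country B leads: Country A's best replies are X→High, Y→High, Z→Moderate; Country B's induced payoffs 9, 6, 12; outcome (Moderate, Z), payoffs (12, 12).
Country A gets 7 moving first and 12 moving second, so Country A prefers to move second.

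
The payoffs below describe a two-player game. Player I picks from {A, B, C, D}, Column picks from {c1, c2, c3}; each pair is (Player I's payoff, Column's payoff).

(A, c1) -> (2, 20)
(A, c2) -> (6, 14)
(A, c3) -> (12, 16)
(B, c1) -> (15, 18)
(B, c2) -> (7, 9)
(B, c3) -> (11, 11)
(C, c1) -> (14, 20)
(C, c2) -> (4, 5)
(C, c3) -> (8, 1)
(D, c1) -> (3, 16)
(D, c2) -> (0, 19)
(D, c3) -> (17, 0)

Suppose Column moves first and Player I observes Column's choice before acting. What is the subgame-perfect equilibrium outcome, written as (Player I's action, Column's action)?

Player I best-responds to each possible Column move:
- c1: BR = B, leader payoff 18.
- c2: BR = B, leader payoff 9.
- c3: BR = D, leader payoff 0.
Column's induced payoffs are 18, 9, 0, so Column commits to c1. Subgame-perfect outcome: (B, c1) with payoffs (15, 18).

(B, c1)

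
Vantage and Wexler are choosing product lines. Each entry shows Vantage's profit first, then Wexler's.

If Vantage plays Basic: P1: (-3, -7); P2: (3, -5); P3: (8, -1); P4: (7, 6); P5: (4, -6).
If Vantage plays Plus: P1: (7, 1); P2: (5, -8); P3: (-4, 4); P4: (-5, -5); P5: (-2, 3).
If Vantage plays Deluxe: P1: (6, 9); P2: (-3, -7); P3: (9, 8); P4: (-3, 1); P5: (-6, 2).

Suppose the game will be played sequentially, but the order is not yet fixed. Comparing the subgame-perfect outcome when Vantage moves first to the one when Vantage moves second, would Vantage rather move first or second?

second

If Vantage leads: Wexler's best replies are Basic→P4, Plus→P3, Deluxe→P1; Vantage's induced payoffs 7, -4, 6; outcome (Basic, P4), payoffs (7, 6).
If Wexler leads: Vantage's best replies are P1→Plus, P2→Plus, P3→Deluxe, P4→Basic, P5→Basic; Wexler's induced payoffs 1, -8, 8, 6, -6; outcome (Deluxe, P3), payoffs (9, 8).
Vantage gets 7 moving first and 9 moving second, so Vantage prefers to move second.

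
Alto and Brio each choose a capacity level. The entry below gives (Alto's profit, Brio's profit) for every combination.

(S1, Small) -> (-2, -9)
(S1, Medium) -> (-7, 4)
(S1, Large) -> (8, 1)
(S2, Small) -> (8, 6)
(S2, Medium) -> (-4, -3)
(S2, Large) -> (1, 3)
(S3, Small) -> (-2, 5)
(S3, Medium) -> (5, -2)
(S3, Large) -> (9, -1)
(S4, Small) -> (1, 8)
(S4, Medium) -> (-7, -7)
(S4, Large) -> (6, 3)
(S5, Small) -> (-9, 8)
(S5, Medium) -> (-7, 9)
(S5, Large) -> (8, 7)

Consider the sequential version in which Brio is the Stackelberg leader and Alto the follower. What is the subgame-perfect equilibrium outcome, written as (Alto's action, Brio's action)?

Backward induction with Brio moving first.
- Small: BR = S2, leader payoff 6.
- Medium: BR = S3, leader payoff -2.
- Large: BR = S3, leader payoff -1.
Maximizing over 6, -2, -1, Brio chooses Small. Subgame-perfect outcome: (S2, Small) with payoffs (8, 6).

(S2, Small)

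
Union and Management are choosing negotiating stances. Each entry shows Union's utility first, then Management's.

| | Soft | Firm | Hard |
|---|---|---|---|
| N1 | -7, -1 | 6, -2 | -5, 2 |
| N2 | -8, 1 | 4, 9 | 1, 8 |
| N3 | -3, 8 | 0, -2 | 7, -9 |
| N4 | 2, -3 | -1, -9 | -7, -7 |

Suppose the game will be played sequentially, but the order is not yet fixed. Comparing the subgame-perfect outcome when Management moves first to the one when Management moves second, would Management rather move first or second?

If Union leads: Management's best replies are N1→Hard, N2→Firm, N3→Soft, N4→Soft; Union's induced payoffs -5, 4, -3, 2; outcome (N2, Firm), payoffs (4, 9).
If Management leads: Union's best replies are Soft→N4, Firm→N1, Hard→N3; Management's induced payoffs -3, -2, -9; outcome (N1, Firm), payoffs (6, -2).
Management gets -2 moving first and 9 moving second, so Management prefers to move second.

second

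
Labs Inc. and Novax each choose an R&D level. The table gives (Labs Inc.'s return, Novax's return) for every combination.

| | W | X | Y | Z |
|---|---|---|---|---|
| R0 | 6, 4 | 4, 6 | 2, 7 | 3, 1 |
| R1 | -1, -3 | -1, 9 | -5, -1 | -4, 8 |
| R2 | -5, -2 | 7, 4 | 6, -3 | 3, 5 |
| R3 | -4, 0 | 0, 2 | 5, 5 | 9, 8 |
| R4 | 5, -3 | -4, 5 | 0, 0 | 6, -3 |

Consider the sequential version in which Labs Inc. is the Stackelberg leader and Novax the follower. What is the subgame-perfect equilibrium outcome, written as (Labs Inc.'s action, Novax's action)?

(R3, Z)

Work backward from Novax's decision.
- R0: Novax compares 4, 6, 7, 1 and picks Y; Labs Inc. would get 2.
- R1: Novax compares -3, 9, -1, 8 and picks X; Labs Inc. would get -1.
- R2: Novax compares -2, 4, -3, 5 and picks Z; Labs Inc. would get 3.
- R3: Novax compares 0, 2, 5, 8 and picks Z; Labs Inc. would get 9.
- R4: Novax compares -3, 5, 0, -3 and picks X; Labs Inc. would get -4.
Among 2, -1, 3, 9, -4, the best is 9 at R3. Subgame-perfect outcome: (R3, Z) with payoffs (9, 8).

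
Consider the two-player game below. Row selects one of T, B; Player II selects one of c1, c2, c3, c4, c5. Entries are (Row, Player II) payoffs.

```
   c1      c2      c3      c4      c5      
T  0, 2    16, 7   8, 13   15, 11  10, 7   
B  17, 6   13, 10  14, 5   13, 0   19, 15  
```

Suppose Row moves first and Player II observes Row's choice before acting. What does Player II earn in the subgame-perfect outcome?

Solve by backward induction (Row leads).
- T: BR = c3, leader payoff 8.
- B: BR = c5, leader payoff 19.
Among 8, 19, the best is 19 at B. Subgame-perfect outcome: (B, c5) with payoffs (19, 15).

15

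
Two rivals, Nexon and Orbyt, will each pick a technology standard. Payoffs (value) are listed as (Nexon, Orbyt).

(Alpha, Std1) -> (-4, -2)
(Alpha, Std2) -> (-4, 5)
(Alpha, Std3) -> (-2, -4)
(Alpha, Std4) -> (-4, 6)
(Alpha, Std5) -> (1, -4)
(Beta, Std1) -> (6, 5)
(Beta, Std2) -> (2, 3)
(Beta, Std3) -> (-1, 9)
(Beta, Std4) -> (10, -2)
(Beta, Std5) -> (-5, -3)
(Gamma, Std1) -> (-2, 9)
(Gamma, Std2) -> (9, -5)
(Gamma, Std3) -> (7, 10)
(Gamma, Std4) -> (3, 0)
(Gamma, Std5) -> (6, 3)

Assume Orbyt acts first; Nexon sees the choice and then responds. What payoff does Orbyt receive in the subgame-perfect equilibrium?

Solve by backward induction (Orbyt leads).
- Std1: Nexon compares -4, 6, -2 and picks Beta; Orbyt would get 5.
- Std2: Nexon compares -4, 2, 9 and picks Gamma; Orbyt would get -5.
- Std3: Nexon compares -2, -1, 7 and picks Gamma; Orbyt would get 10.
- Std4: Nexon compares -4, 10, 3 and picks Beta; Orbyt would get -2.
- Std5: Nexon compares 1, -5, 6 and picks Gamma; Orbyt would get 3.
Among 5, -5, 10, -2, 3, the best is 10 at Std3. Subgame-perfect outcome: (Gamma, Std3) with payoffs (7, 10).

10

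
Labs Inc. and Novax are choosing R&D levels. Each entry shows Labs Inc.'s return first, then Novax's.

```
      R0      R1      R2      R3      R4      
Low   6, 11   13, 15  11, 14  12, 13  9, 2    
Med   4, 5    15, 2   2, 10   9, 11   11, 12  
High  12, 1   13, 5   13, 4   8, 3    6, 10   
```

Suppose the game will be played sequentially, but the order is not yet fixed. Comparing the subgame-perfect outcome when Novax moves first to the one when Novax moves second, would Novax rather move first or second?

second

If Labs Inc. leads: Novax's best replies are Low→R1, Med→R4, High→R4; Labs Inc.'s induced payoffs 13, 11, 6; outcome (Low, R1), payoffs (13, 15).
If Novax leads: Labs Inc.'s best replies are R0→High, R1→Med, R2→High, R3→Low, R4→Med; Novax's induced payoffs 1, 2, 4, 13, 12; outcome (Low, R3), payoffs (12, 13).
Novax gets 13 moving first and 15 moving second, so Novax prefers to move second.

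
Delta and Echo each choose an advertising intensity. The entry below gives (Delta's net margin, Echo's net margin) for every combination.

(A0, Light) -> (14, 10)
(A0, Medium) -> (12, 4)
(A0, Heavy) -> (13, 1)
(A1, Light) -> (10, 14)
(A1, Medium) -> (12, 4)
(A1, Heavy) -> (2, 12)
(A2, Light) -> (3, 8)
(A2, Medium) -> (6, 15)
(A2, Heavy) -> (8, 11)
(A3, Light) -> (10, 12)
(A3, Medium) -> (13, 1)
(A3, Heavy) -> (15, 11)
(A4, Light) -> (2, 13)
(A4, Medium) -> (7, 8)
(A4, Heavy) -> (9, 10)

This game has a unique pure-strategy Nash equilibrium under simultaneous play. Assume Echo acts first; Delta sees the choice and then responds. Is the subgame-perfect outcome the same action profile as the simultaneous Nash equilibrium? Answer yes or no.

no

Backward induction with Echo moving first.
- Light → Delta plays A0 (best of 14, 10, 3, 10, 2); Echo gets 10.
- Medium → Delta plays A3 (best of 12, 12, 6, 13, 7); Echo gets 1.
- Heavy → Delta plays A3 (best of 13, 2, 8, 15, 9); Echo gets 11.
Echo's induced payoffs are 10, 1, 11, so Echo commits to Heavy. Subgame-perfect outcome: (A3, Heavy) with payoffs (15, 11).
Now find the simultaneous Nash equilibrium.
Delta's best replies: Light→A0; Medium→A3; Heavy→A3.
Echo's best replies: A0→Light; A1→Light; A2→Medium; A3→Light; A4→Light.
Only (A0, Light) has each player best-responding; Nash payoffs (14, 10).
Sequential outcome (A3, Heavy) differs from the Nash profile (A0, Light).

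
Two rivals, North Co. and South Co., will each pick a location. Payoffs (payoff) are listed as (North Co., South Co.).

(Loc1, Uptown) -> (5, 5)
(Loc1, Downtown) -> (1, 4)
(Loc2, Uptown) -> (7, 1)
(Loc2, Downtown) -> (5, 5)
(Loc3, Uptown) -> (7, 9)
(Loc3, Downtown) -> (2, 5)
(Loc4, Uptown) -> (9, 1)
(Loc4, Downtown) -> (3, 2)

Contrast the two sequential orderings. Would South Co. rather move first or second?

second

If North Co. leads: South Co.'s best replies are Loc1→Uptown, Loc2→Downtown, Loc3→Uptown, Loc4→Downtown; North Co.'s induced payoffs 5, 5, 7, 3; outcome (Loc3, Uptown), payoffs (7, 9).
If South Co. leads: North Co.'s best replies are Uptown→Loc4, Downtown→Loc2; South Co.'s induced payoffs 1, 5; outcome (Loc2, Downtown), payoffs (5, 5).
South Co. gets 5 moving first and 9 moving second, so South Co. prefers to move second.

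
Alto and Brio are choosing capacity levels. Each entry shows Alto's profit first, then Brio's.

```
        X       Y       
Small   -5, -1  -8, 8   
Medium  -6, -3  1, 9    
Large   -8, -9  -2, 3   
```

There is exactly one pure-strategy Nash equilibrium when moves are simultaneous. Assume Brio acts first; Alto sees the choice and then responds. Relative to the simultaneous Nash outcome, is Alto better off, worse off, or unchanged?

unchanged

Work backward from Alto's decision.
- X: Alto compares -5, -6, -8 and picks Small; Brio would get -1.
- Y: Alto compares -8, 1, -2 and picks Medium; Brio would get 9.
Brio's induced payoffs are -1, 9, so Brio commits to Y. Subgame-perfect outcome: (Medium, Y) with payoffs (1, 9).
Now find the simultaneous Nash equilibrium.
Alto's best replies: X→Small; Y→Medium.
Brio's best replies: Small→Y; Medium→Y; Large→Y.
Only (Medium, Y) has each player best-responding; Nash payoffs (1, 9).
Alto earns 1 sequentially versus 1 at the Nash outcome: unchanged.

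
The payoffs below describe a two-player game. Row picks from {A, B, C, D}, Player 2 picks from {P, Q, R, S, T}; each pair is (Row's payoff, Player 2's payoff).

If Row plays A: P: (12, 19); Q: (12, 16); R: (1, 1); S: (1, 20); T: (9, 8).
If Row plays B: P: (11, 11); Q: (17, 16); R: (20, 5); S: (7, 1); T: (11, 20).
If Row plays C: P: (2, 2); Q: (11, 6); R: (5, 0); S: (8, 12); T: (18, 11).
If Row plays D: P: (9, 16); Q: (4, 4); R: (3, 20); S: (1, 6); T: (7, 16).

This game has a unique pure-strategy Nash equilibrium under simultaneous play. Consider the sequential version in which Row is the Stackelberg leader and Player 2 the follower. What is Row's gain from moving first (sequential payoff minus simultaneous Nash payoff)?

Player 2 best-responds to each possible Row move:
- A: BR = S, leader payoff 1.
- B: BR = T, leader payoff 11.
- C: BR = S, leader payoff 8.
- D: BR = R, leader payoff 3.
Maximizing over 1, 11, 8, 3, Row chooses B. Subgame-perfect outcome: (B, T) with payoffs (11, 20).
For the simultaneous game, intersect best replies.
Row's best replies: P→A; Q→B; R→B; S→C; T→C.
Player 2's best replies: A→S; B→T; C→S; D→R.
The unique mutual best reply is (C, S), giving (8, 12).
Row's commitment gain: 11 − 8 = 3.

3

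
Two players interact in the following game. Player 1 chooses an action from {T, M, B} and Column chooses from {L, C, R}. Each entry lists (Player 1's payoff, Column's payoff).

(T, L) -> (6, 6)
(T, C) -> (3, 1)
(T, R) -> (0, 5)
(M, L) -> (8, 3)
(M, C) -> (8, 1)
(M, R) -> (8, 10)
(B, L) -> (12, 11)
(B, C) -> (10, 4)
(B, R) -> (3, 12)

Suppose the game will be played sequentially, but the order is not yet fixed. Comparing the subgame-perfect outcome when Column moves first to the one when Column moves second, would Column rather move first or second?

If Player 1 leads: Column's best replies are T→L, M→R, B→R; Player 1's induced payoffs 6, 8, 3; outcome (M, R), payoffs (8, 10).
If Column leads: Player 1's best replies are L→B, C→B, R→M; Column's induced payoffs 11, 4, 10; outcome (B, L), payoffs (12, 11).
Column gets 11 moving first and 10 moving second, so Column prefers to move first.

first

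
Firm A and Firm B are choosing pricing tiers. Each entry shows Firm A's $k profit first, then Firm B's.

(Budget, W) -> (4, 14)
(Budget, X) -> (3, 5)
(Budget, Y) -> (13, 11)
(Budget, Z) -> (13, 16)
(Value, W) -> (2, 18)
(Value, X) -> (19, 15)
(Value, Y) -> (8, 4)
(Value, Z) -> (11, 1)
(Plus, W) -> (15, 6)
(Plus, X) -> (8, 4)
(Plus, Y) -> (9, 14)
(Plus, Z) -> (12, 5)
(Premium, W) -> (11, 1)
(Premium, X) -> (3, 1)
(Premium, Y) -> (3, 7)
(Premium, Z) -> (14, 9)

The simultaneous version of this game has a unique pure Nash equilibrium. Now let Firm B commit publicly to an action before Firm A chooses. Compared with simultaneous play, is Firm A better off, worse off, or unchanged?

better off

Solve by backward induction (Firm B leads).
- W: Firm A compares 4, 2, 15, 11 and picks Plus; Firm B would get 6.
- X: Firm A compares 3, 19, 8, 3 and picks Value; Firm B would get 15.
- Y: Firm A compares 13, 8, 9, 3 and picks Budget; Firm B would get 11.
- Z: Firm A compares 13, 11, 12, 14 and picks Premium; Firm B would get 9.
Maximizing over 6, 15, 11, 9, Firm B chooses X. Subgame-perfect outcome: (Value, X) with payoffs (19, 15).
Now find the simultaneous Nash equilibrium.
Firm A's best replies: W→Plus; X→Value; Y→Budget; Z→Premium.
Firm B's best replies: Budget→Z; Value→W; Plus→Y; Premium→Z.
The unique mutual best reply is (Premium, Z), giving (14, 9).
Firm A earns 19 sequentially versus 14 at the Nash outcome: better off.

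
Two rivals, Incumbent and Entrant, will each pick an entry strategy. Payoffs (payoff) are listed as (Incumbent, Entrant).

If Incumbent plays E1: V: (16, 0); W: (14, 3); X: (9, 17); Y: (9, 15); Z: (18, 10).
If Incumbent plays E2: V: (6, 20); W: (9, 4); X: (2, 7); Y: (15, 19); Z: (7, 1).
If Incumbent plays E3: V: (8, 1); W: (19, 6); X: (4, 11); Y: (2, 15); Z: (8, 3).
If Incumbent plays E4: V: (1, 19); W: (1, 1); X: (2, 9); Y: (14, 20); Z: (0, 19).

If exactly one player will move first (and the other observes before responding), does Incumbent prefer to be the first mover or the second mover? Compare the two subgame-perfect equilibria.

If Incumbent leads: Entrant's best replies are E1→X, E2→V, E3→Y, E4→Y; Incumbent's induced payoffs 9, 6, 2, 14; outcome (E4, Y), payoffs (14, 20).
If Entrant leads: Incumbent's best replies are V→E1, W→E3, X→E1, Y→E2, Z→E1; Entrant's induced payoffs 0, 6, 17, 19, 10; outcome (E2, Y), payoffs (15, 19).
Incumbent gets 14 moving first and 15 moving second, so Incumbent prefers to move second.

second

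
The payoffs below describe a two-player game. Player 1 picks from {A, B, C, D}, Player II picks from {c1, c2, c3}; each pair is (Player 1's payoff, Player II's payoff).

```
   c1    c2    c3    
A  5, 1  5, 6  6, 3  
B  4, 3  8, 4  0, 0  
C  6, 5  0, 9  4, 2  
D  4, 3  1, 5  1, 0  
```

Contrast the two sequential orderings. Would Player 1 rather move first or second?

If Player 1 leads: Player II's best replies are A→c2, B→c2, C→c2, D→c2; Player 1's induced payoffs 5, 8, 0, 1; outcome (B, c2), payoffs (8, 4).
If Player II leads: Player 1's best replies are c1→C, c2→B, c3→A; Player II's induced payoffs 5, 4, 3; outcome (C, c1), payoffs (6, 5).
Player 1 gets 8 moving first and 6 moving second, so Player 1 prefers to move first.

first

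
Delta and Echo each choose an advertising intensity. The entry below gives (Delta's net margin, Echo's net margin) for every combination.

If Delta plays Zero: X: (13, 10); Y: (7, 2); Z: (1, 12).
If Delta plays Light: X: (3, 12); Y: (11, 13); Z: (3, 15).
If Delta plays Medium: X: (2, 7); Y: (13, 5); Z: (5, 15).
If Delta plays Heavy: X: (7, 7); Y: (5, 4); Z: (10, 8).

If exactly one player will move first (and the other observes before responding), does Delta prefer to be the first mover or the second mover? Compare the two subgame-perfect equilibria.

If Delta leads: Echo's best replies are Zero→Z, Light→Z, Medium→Z, Heavy→Z; Delta's induced payoffs 1, 3, 5, 10; outcome (Heavy, Z), payoffs (10, 8).
If Echo leads: Delta's best replies are X→Zero, Y→Medium, Z→Heavy; Echo's induced payoffs 10, 5, 8; outcome (Zero, X), payoffs (13, 10).
Delta gets 10 moving first and 13 moving second, so Delta prefers to move second.

second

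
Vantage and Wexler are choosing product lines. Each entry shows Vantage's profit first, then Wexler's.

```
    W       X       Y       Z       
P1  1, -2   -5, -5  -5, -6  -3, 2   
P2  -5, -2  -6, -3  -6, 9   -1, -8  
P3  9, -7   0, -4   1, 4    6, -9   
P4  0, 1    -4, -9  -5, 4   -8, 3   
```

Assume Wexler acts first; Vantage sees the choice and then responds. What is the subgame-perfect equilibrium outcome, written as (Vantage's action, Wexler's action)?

(P3, Y)

Backward induction with Wexler moving first.
- W: BR = P3, leader payoff -7.
- X: BR = P3, leader payoff -4.
- Y: BR = P3, leader payoff 4.
- Z: BR = P3, leader payoff -9.
Maximizing over -7, -4, 4, -9, Wexler chooses Y. Subgame-perfect outcome: (P3, Y) with payoffs (1, 4).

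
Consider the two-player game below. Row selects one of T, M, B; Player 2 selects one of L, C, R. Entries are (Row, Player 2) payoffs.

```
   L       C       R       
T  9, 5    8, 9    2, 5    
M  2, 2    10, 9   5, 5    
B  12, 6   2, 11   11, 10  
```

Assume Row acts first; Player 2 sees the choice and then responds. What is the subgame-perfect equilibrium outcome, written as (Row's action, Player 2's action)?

Work backward from Player 2's decision.
- T: Player 2 compares 5, 9, 5 and picks C; Row would get 8.
- M: Player 2 compares 2, 9, 5 and picks C; Row would get 10.
- B: Player 2 compares 6, 11, 10 and picks C; Row would get 2.
Maximizing over 8, 10, 2, Row chooses M. Subgame-perfect outcome: (M, C) with payoffs (10, 9).

(M, C)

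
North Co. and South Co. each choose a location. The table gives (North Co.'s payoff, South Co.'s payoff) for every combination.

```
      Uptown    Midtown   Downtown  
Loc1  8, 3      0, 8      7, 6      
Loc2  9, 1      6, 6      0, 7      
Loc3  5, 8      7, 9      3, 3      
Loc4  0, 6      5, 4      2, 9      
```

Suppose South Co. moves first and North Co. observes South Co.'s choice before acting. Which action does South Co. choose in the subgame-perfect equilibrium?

Backward induction with South Co. moving first.
- Uptown: BR = Loc2, leader payoff 1.
- Midtown: BR = Loc3, leader payoff 9.
- Downtown: BR = Loc1, leader payoff 6.
Maximizing over 1, 9, 6, South Co. chooses Midtown. Subgame-perfect outcome: (Loc3, Midtown) with payoffs (7, 9).

Midtown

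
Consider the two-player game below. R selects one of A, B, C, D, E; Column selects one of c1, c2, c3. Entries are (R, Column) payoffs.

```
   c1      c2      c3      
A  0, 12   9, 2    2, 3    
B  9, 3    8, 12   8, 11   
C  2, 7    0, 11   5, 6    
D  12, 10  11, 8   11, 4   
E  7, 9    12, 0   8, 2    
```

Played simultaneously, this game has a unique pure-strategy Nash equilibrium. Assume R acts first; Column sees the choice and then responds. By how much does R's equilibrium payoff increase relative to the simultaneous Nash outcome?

Column best-responds to each possible R move:
- A → Column plays c1 (best of 12, 2, 3); R gets 0.
- B → Column plays c2 (best of 3, 12, 11); R gets 8.
- C → Column plays c2 (best of 7, 11, 6); R gets 0.
- D → Column plays c1 (best of 10, 8, 4); R gets 12.
- E → Column plays c1 (best of 9, 0, 2); R gets 7.
Among 0, 8, 0, 12, 7, the best is 12 at D. Subgame-perfect outcome: (D, c1) with payoffs (12, 10).
Under simultaneous play:
R's best replies: c1→D; c2→E; c3→D.
Column's best replies: A→c1; B→c2; C→c2; D→c1; E→c1.
The unique mutual best reply is (D, c1), giving (12, 10).
R's commitment gain: 12 − 12 = 0.

0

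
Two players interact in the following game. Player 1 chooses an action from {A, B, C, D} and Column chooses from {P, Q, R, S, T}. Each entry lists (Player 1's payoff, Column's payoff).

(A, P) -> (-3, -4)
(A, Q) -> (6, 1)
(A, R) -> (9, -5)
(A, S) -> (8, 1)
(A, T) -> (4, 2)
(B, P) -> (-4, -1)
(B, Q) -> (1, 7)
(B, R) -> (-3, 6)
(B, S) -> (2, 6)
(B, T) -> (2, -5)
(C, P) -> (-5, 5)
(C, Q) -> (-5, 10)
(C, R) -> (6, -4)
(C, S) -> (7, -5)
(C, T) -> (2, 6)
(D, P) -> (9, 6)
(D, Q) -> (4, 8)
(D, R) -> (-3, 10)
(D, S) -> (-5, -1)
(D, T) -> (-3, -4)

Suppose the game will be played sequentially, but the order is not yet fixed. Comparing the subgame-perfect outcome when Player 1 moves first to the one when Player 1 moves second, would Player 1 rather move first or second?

If Player 1 leads: Column's best replies are A→T, B→Q, C→Q, D→R; Player 1's induced payoffs 4, 1, -5, -3; outcome (A, T), payoffs (4, 2).
If Column leads: Player 1's best replies are P→D, Q→A, R→A, S→A, T→A; Column's induced payoffs 6, 1, -5, 1, 2; outcome (D, P), payoffs (9, 6).
Player 1 gets 4 moving first and 9 moving second, so Player 1 prefers to move second.

second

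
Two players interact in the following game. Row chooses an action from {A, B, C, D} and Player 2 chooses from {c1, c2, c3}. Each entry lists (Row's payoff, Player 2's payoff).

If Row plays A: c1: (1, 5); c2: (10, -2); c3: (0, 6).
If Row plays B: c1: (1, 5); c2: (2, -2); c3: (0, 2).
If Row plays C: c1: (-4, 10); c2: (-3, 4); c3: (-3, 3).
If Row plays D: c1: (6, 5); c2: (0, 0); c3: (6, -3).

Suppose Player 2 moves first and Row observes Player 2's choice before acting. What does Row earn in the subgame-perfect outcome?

Solve by backward induction (Player 2 leads).
- c1: BR = D, leader payoff 5.
- c2: BR = A, leader payoff -2.
- c3: BR = D, leader payoff -3.
Player 2's induced payoffs are 5, -2, -3, so Player 2 commits to c1. Subgame-perfect outcome: (D, c1) with payoffs (6, 5).

6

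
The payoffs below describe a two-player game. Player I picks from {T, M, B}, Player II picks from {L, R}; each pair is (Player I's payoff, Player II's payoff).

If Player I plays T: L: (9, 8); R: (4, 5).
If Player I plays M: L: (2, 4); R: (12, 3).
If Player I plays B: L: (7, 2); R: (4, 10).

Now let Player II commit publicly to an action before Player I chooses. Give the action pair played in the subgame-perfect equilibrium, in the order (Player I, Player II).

Work backward from Player I's decision.
- L: BR = T, leader payoff 8.
- R: BR = M, leader payoff 3.
Player II's induced payoffs are 8, 3, so Player II commits to L. Subgame-perfect outcome: (T, L) with payoffs (9, 8).

(T, L)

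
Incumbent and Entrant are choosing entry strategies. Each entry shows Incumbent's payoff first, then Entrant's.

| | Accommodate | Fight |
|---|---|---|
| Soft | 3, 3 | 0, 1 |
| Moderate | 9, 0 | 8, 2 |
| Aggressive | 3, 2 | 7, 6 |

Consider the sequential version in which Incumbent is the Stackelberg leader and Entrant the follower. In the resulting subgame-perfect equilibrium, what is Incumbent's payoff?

8

Backward induction with Incumbent moving first.
- Soft → Entrant plays Accommodate (best of 3, 1); Incumbent gets 3.
- Moderate → Entrant plays Fight (best of 0, 2); Incumbent gets 8.
- Aggressive → Entrant plays Fight (best of 2, 6); Incumbent gets 7.
Among 3, 8, 7, the best is 8 at Moderate. Subgame-perfect outcome: (Moderate, Fight) with payoffs (8, 2).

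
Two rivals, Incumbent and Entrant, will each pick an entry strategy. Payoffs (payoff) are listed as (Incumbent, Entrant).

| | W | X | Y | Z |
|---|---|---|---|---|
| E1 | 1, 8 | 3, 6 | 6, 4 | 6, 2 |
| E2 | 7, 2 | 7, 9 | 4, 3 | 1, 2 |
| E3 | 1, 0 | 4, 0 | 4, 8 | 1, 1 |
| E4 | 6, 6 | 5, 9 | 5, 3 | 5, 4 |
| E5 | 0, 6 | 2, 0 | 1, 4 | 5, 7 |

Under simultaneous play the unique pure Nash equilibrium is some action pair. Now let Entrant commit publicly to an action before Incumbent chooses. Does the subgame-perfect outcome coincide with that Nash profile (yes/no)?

Solve by backward induction (Entrant leads).
- W → Incumbent plays E2 (best of 1, 7, 1, 6, 0); Entrant gets 2.
- X → Incumbent plays E2 (best of 3, 7, 4, 5, 2); Entrant gets 9.
- Y → Incumbent plays E1 (best of 6, 4, 4, 5, 1); Entrant gets 4.
- Z → Incumbent plays E1 (best of 6, 1, 1, 5, 5); Entrant gets 2.
Among 2, 9, 4, 2, the best is 9 at X. Subgame-perfect outcome: (E2, X) with payoffs (7, 9).
Now find the simultaneous Nash equilibrium.
Incumbent's best replies: W→E2; X→E2; Y→E1; Z→E1.
Entrant's best replies: E1→W; E2→X; E3→Y; E4→X; E5→Z.
Only (E2, X) has each player best-responding; Nash payoffs (7, 9).
Sequential outcome (E2, X) coincides with the Nash profile (E2, X).

yes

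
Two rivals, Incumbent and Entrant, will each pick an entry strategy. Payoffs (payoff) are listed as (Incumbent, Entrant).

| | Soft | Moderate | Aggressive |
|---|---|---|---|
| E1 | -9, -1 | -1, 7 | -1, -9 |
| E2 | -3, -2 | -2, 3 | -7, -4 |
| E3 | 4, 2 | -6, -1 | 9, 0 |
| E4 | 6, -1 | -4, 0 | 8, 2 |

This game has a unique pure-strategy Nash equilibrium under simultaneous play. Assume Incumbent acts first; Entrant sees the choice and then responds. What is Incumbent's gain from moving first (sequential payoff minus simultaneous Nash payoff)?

Work backward from Entrant's decision.
- E1: Entrant compares -1, 7, -9 and picks Moderate; Incumbent would get -1.
- E2: Entrant compares -2, 3, -4 and picks Moderate; Incumbent would get -2.
- E3: Entrant compares 2, -1, 0 and picks Soft; Incumbent would get 4.
- E4: Entrant compares -1, 0, 2 and picks Aggressive; Incumbent would get 8.
Incumbent's induced payoffs are -1, -2, 4, 8, so Incumbent commits to E4. Subgame-perfect outcome: (E4, Aggressive) with payoffs (8, 2).
Under simultaneous play:
Incumbent's best replies: Soft→E4; Moderate→E1; Aggressive→E3.
Entrant's best replies: E1→Moderate; E2→Moderate; E3→Soft; E4→Aggressive.
The unique mutual best reply is (E1, Moderate), giving (-1, 7).
Incumbent's commitment gain: 8 − -1 = 9.

9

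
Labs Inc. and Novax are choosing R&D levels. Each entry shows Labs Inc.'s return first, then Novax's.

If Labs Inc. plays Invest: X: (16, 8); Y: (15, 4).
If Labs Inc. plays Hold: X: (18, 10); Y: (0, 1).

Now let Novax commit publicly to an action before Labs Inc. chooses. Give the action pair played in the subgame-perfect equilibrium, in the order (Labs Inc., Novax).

(Hold, X)

Solve by backward induction (Novax leads).
- X: BR = Hold, leader payoff 10.
- Y: BR = Invest, leader payoff 4.
Novax's induced payoffs are 10, 4, so Novax commits to X. Subgame-perfect outcome: (Hold, X) with payoffs (18, 10).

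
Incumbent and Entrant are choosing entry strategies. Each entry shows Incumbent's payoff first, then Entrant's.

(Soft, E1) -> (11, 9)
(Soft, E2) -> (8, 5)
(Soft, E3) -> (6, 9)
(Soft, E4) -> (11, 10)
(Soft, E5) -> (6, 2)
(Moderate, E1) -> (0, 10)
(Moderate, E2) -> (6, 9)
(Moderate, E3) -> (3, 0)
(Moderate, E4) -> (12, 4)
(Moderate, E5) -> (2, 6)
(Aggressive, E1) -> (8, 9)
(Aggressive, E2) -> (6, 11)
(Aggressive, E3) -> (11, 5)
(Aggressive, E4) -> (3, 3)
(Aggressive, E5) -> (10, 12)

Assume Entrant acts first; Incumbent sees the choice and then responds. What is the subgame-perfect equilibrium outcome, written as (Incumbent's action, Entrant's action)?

Incumbent best-responds to each possible Entrant move:
- E1: Incumbent compares 11, 0, 8 and picks Soft; Entrant would get 9.
- E2: Incumbent compares 8, 6, 6 and picks Soft; Entrant would get 5.
- E3: Incumbent compares 6, 3, 11 and picks Aggressive; Entrant would get 5.
- E4: Incumbent compares 11, 12, 3 and picks Moderate; Entrant would get 4.
- E5: Incumbent compares 6, 2, 10 and picks Aggressive; Entrant would get 12.
Among 9, 5, 5, 4, 12, the best is 12 at E5. Subgame-perfect outcome: (Aggressive, E5) with payoffs (10, 12).

(Aggressive, E5)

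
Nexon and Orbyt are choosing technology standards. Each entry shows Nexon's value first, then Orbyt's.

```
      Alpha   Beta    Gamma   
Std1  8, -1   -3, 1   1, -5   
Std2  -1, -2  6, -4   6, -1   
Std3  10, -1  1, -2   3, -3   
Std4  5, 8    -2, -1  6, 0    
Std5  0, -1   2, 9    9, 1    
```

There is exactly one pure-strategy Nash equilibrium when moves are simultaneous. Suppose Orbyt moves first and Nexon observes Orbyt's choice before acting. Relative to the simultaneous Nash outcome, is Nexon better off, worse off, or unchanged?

worse off

Nexon best-responds to each possible Orbyt move:
- Alpha → Nexon plays Std3 (best of 8, -1, 10, 5, 0); Orbyt gets -1.
- Beta → Nexon plays Std2 (best of -3, 6, 1, -2, 2); Orbyt gets -4.
- Gamma → Nexon plays Std5 (best of 1, 6, 3, 6, 9); Orbyt gets 1.
Orbyt's induced payoffs are -1, -4, 1, so Orbyt commits to Gamma. Subgame-perfect outcome: (Std5, Gamma) with payoffs (9, 1).
Now find the simultaneous Nash equilibrium.
Nexon's best replies: Alpha→Std3; Beta→Std2; Gamma→Std5.
Orbyt's best replies: Std1→Beta; Std2→Gamma; Std3→Alpha; Std4→Alpha; Std5→Beta.
The unique mutual best reply is (Std3, Alpha), giving (10, -1).
Nexon earns 9 sequentially versus 10 at the Nash outcome: worse off.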